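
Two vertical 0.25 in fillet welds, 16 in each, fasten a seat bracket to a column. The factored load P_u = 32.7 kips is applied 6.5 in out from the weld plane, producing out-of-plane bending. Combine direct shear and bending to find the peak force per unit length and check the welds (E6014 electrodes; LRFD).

f_max ≈ 2.69 kip/in; adequate

E60XX → F_EXX = 60 ksi.
L_w = 2 × 16 = 32 in; section modulus (unit throat) S = 2 × L²/6 = 85.33 in².
Direct shear f_v = P/L_w = 32.7/32 = 1.022 kip/in.
Moment M = P × e = 32.7 × 6.5 = 212.55 kip·in; bending f_b = M/S = 2.491 kip/in.
f_max = √(f_v² + f_b²) = √(1.022² + 2.491²) = 2.692 kip/in.
φr_n = 0.75 × 0.6 × 60 × (0.707 × 0.25) = 4.772 kip/in → adequate.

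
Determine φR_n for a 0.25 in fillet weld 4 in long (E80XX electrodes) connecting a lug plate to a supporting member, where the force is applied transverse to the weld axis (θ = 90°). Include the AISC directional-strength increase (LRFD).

φR_n ≈ 38.2 kip

E80XX → F_EXX = 80 ksi.
t_e = 0.707 × 0.25 = 0.1767 in; A_we = 0.1767 × 4 = 0.707 in².
Directional factor: 1.0 + 0.5 sin^1.5(90°) = 1.5.
F_nw = 0.6 × 80 × 1.5 = 72 ksi.
φR_n = 0.75 × 72 × 0.707 = 38.18 kip.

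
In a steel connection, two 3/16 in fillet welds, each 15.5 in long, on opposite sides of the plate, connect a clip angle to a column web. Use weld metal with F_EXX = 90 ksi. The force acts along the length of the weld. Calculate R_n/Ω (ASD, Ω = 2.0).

Effective throat t_e = 0.707 × 0.1875 = 0.1326 in.
Total length L = 31 in; A_we = 0.1326 × 31 = 4.109 in².
F_nw = 0.6 F_EXX = 0.6 × 90 = 54 ksi.
R_n = 54 × 4.109 = 221.9 kips; R_n/Ω = 221.9/2.0 = 111 kips.

R_n/Ω ≈ 111 kips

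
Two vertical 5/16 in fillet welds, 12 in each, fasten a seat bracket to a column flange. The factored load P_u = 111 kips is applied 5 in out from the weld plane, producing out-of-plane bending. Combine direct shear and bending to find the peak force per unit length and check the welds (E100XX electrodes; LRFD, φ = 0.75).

E100XX → F_EXX = 100 ksi.
L_w = 2 × 12 = 24 in; section modulus (unit throat) S = 2 × L²/6 = 48 in².
Direct shear f_v = P/L_w = 111/24 = 4.625 kip/in.
Moment M = P × e = 111 × 5 = 555 kip·in; bending f_b = M/S = 11.56 kip/in.
f_max = √(f_v² + f_b²) = √(4.625² + 11.56²) = 12.45 kip/in.
φr_n = 0.75 × 0.6 × 100 × (0.707 × 0.3125) = 9.942 kip/in → NOT adequate.

f_max ≈ 12.5 kip/in; NOT adequate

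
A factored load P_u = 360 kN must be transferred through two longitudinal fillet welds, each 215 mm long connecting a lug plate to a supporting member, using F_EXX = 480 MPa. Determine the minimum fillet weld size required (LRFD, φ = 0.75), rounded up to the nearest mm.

w = 6 mm

Total weld length L = 430 mm.
Required throat t_e = P_u / (φ × 0.6 F_EXX × L) = 360 / (0.75 × 0.6 × 480 × 430 × 10⁻³) = 3.876 mm.
Required leg w = t_e / 0.707 = 5.482 mm → use 6 mm.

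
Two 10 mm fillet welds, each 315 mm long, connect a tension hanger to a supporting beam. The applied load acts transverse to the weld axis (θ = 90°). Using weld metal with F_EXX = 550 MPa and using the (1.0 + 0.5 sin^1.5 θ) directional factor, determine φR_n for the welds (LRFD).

φR_n ≈ 1650 kN

t_e = 0.707 × 10 = 7.07 mm; A_we = 7.07 × 630 = 4454 mm².
Directional factor: 1.0 + 0.5 sin^1.5(90°) = 1.5.
F_nw = 0.6 × 550 × 1.5 = 495 MPa.
φR_n = 0.75 × 495 × 4454 × 10⁻³ = 1654 kN.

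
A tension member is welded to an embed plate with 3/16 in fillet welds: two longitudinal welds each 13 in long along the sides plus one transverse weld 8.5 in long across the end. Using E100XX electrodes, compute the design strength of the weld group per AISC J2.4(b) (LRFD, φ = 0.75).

φR_n ≈ 208 kip

E100XX → F_EXX = 100 ksi.
t_e = 0.707 × 0.1875 = 0.1326 in.
R_nwl = 0.6 × 100 × 0.1326 × 26 = 206.8 kip (longitudinal, 2 welds).
R_nwt = 0.6 × 100 × 0.1326 × 8.5 = 67.61 kip (transverse, base value).
(i) R_nwl + R_nwt = 274.4 kip; (ii) 0.85 R_nwl + 1.5 R_nwt = 277.2 kip.
R_n = max = 277.2 kip [governs: (ii)]; φR_n = 207.9 kip.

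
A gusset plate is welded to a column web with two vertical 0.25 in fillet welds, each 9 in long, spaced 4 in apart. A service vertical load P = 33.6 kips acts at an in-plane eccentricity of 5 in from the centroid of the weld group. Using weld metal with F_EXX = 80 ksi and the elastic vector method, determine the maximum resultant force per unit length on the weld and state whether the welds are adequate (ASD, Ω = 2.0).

Total weld length L_w = 18 in. Treat welds as unit-width lines.
Polar moment about centroid: J = 2[d³/12 + d(b/2)²] = 2[9³/12 + 9×2²] = 193.5 in³.
Direct shear f_v = P/L_w = 33.6 / 18 = 1.867 kip/in (vertical).
Torsion M = P·e = 33.6 × 5 = 168 kip·in.
Critical point at (x, y) = (2, 4.5) from centroid. f_tx = M·y/J = 3.907 kip/in; f_ty = M·x/J = 1.736 kip/in.
Resultant f_max = √[f_tx² + (f_v + f_ty)²] = √[3.907² + (1.867 + 1.736)²] = 5.315 kip/in.
Capacity per unit length: r_n/Ω = (1/2.0) × 0.6 × 80 × (0.707 × 0.25) = 4.242 kip/in.
5.315 > 4.242 → NOT adequate.

f_max ≈ 5.31 kip/in; NOT adequate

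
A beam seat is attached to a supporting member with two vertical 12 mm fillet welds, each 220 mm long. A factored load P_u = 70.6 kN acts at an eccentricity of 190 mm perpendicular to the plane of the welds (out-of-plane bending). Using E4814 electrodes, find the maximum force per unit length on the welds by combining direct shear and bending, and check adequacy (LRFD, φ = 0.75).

f_max ≈ 847 N/mm; adequate

E48XX → F_EXX = 480 MPa.
L_w = 2 × 220 = 440 mm; section modulus (unit throat) S = 2 × L²/6 = 16130 mm².
Direct shear f_v = P/L_w = 70.6×10³/440 = 160.5 N/mm.
Moment M = P × e = 70.6×10³ × 190 = 13414000 N·mm; bending f_b = M/S = 831.4 N/mm.
f_max = √(f_v² + f_b²) = √(160.5² + 831.4²) = 846.8 N/mm.
φr_n = 0.75 × 0.6 × 480 × (0.707 × 12) = 1833 N/mm → adequate.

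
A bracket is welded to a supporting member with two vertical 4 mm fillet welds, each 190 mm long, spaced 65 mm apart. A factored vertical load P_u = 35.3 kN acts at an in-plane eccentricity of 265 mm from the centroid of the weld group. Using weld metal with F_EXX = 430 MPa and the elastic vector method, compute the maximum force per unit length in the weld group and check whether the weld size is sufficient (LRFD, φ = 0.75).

f_max ≈ 644 N/mm; NOT adequate

Total weld length L_w = 380 mm. Treat welds as unit-width lines.
Polar moment about centroid: J = 2[d³/12 + d(b/2)²] = 2[190³/12 + 190×32.5²] = 1545000 mm³.
Direct shear f_v = P/L_w = 35.3×10³ / 380 = 92.89 N/mm (vertical).
Torsion M = P·e = 35.3×10³ × 265 = 9354500 N·mm.
Critical point at (x, y) = (32.5, 95) from centroid. f_tx = M·y/J = 575.4 N/mm; f_ty = M·x/J = 196.8 N/mm.
Resultant f_max = √[f_tx² + (f_v + f_ty)²] = √[575.4² + (92.89 + 196.8)²] = 644.2 N/mm.
Capacity per unit length: φr_n = 0.75 × 0.6 × 430 × (0.707 × 4) = 547.2 N/mm.
644.2 > 547.2 → NOT adequate.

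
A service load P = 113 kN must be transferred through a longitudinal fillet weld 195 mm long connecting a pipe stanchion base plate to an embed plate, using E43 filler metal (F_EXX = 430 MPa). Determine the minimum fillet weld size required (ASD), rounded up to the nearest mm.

w = 7 mm

Total weld length L = 195 mm.
Required throat t_e = P × Ω / (0.6 F_EXX × L) = 113 × 2.0 / (0.6 × 430 × 195 × 10⁻³) = 4.492 mm.
Required leg w = t_e / 0.707 = 6.354 mm → use 7 mm.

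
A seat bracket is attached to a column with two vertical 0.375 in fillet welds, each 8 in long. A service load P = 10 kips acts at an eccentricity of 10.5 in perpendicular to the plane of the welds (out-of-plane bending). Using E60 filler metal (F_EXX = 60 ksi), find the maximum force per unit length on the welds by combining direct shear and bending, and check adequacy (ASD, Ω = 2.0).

L_w = 2 × 8 = 16 in; section modulus (unit throat) S = 2 × L²/6 = 21.33 in².
Direct shear f_v = P/L_w = 10/16 = 0.625 kip/in.
Moment M = P × e = 10 × 10.5 = 105 kip·in; bending f_b = M/S = 4.922 kip/in.
f_max = √(f_v² + f_b²) = √(0.625² + 4.922²) = 4.961 kip/in.
r_n/Ω = (1/2.0) × 0.6 × 60 × (0.707 × 0.375) = 4.772 kip/in → NOT adequate.

f_max ≈ 4.96 kip/in; NOT adequate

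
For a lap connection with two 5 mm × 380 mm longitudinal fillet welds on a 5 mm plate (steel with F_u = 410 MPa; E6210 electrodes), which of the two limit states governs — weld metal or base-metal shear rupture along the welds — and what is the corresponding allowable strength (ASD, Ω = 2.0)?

E62XX → F_EXX = 620 MPa.
t_e = 0.707 × 5 = 3.535 mm; L = 760 mm.
Weld metal: R_n/Ω = (1/2.0) × 0.6 × 620 × 3.535 × 760 × 10⁻³ = 499.7 kN.
Base metal (shear rupture): R_n/Ω = (1/2.0) × 0.6 × 410 × 5 × 760 × 10⁻³ = 467.4 kN.
Governing: base-metal shear rupture.

R_n/Ω ≈ 467 kN (base-metal shear rupture governs)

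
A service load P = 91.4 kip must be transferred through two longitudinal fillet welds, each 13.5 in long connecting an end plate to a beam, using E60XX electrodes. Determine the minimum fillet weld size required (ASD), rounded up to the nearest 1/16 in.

E60XX → F_EXX = 60 ksi.
Total weld length L = 27 in.
Required throat t_e = P × Ω / (0.6 F_EXX × L) = 91.4 × 2.0 / (0.6 × 60 × 27) = 0.1881 in.
Required leg w = t_e / 0.707 = 0.266 in → use 5/16 in.

w = 5/16 in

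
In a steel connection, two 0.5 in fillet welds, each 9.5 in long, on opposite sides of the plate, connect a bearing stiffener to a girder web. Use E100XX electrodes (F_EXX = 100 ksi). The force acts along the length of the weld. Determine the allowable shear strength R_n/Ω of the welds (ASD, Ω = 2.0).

R_n/Ω ≈ 201 kips

Effective throat t_e = 0.707 × 0.5 = 0.3535 in.
Total length L = 19 in; A_we = 0.3535 × 19 = 6.716 in².
F_nw = 0.6 F_EXX = 0.6 × 100 = 60 ksi.
R_n = 60 × 6.716 = 403 kips; R_n/Ω = 403/2.0 = 201.5 kips.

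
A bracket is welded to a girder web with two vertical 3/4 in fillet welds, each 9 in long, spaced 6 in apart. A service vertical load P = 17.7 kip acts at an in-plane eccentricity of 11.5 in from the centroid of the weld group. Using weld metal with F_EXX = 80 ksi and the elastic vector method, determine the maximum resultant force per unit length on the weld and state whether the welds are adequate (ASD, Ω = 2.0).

Total weld length L_w = 18 in. Treat welds as unit-width lines.
Polar moment about centroid: J = 2[d³/12 + d(b/2)²] = 2[9³/12 + 9×3²] = 283.5 in³.
Direct shear f_v = P/L_w = 17.7 / 18 = 0.9833 kip/in (vertical).
Torsion M = P·e = 17.7 × 11.5 = 203.55 kip·in.
Critical point at (x, y) = (3, 4.5) from centroid. f_tx = M·y/J = 3.231 kip/in; f_ty = M·x/J = 2.154 kip/in.
Resultant f_max = √[f_tx² + (f_v + f_ty)²] = √[3.231² + (0.9833 + 2.154)²] = 4.504 kip/in.
Capacity per unit length: r_n/Ω = (1/2.0) × 0.6 × 80 × (0.707 × 0.75) = 12.73 kip/in.
4.504 ≤ 12.73 → adequate.

f_max ≈ 4.5 kip/in; adequate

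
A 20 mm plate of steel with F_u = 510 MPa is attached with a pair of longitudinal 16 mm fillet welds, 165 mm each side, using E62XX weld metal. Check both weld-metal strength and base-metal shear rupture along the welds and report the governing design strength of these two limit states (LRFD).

φR_n ≈ 1040 kN (weld metal governs)

E62XX → F_EXX = 620 MPa.
t_e = 0.707 × 16 = 11.31 mm; L = 330 mm.
Weld metal: φR_n = 0.75 × 0.6 × 620 × 11.31 × 330 × 10⁻³ = 1041 kN.
Base metal (shear rupture): φR_n = 0.75 × 0.6 × 510 × 20 × 330 × 10⁻³ = 1515 kN.
Governing: weld metal.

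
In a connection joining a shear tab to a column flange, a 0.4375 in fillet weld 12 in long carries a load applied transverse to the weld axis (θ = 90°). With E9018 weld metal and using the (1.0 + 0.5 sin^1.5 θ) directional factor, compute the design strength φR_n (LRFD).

E90XX → F_EXX = 90 ksi.
t_e = 0.707 × 0.4375 = 0.3093 in; A_we = 0.3093 × 12 = 3.712 in².
Directional factor: 1.0 + 0.5 sin^1.5(90°) = 1.5.
F_nw = 0.6 × 90 × 1.5 = 81 ksi.
φR_n = 0.75 × 81 × 3.712 = 225.5 kip.

φR_n ≈ 225 kip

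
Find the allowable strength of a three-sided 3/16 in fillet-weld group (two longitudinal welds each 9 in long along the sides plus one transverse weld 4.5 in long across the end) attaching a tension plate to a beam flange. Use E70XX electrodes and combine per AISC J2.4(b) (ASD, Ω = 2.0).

E70XX → F_EXX = 70 ksi.
t_e = 0.707 × 0.1875 = 0.1326 in.
R_nwl = 0.6 × 70 × 0.1326 × 18 = 100.2 kips (longitudinal, 2 welds).
R_nwt = 0.6 × 70 × 0.1326 × 4.5 = 25.05 kips (transverse, base value).
(i) R_nwl + R_nwt = 125.3 kips; (ii) 0.85 R_nwl + 1.5 R_nwt = 122.8 kips.
R_n = max = 125.3 kips [governs: (i)]; R_n/Ω = 62.64 kips.

R_n/Ω ≈ 62.6 kips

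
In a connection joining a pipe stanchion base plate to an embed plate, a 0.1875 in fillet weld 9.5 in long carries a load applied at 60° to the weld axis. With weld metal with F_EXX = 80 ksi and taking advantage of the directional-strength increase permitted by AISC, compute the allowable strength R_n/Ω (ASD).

t_e = 0.707 × 0.1875 = 0.1326 in; A_we = 0.1326 × 9.5 = 1.259 in².
Directional factor: 1.0 + 0.5 sin^1.5(60°) = 1.403.
F_nw = 0.6 × 80 × 1.403 = 67.34 ksi.
R_n/Ω = (67.34 × 1.259) / 2.0 = 42.4 kip.

R_n/Ω ≈ 42.4 kip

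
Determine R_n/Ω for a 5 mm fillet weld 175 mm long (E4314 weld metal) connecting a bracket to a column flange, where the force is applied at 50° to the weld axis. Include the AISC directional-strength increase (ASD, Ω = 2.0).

R_n/Ω ≈ 107 kN

E43XX → F_EXX = 430 MPa.
t_e = 0.707 × 5 = 3.535 mm; A_we = 3.535 × 175 = 618.6 mm².
Directional factor: 1.0 + 0.5 sin^1.5(50°) = 1.335.
F_nw = 0.6 × 430 × 1.335 = 344.5 MPa.
R_n/Ω = (344.5 × 618.6) / 2.0 × 10⁻³ = 106.6 kN.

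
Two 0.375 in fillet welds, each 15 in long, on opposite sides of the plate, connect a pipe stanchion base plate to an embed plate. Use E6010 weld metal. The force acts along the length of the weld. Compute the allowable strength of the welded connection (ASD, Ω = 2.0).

E60XX → F_EXX = 60 ksi.
Effective throat t_e = 0.707 × 0.375 = 0.2651 in.
Total length L = 30 in; A_we = 0.2651 × 30 = 7.954 in².
F_nw = 0.6 F_EXX = 0.6 × 60 = 36 ksi.
R_n = 36 × 7.954 = 286.3 kip; R_n/Ω = 286.3/2.0 = 143.2 kip.

R_n/Ω ≈ 143 kip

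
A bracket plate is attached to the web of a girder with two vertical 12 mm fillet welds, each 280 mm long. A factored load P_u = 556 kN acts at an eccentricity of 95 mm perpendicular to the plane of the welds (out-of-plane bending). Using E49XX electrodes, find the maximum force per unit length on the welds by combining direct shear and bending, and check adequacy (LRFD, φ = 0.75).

E49XX → F_EXX = 490 MPa.
L_w = 2 × 280 = 560 mm; section modulus (unit throat) S = 2 × L²/6 = 26130 mm².
Direct shear f_v = P/L_w = 556×10³/560 = 992.9 N/mm.
Moment M = P × e = 556×10³ × 95 = 52820000 N·mm; bending f_b = M/S = 2021 N/mm.
f_max = √(f_v² + f_b²) = √(992.9² + 2021²) = 2252 N/mm.
φr_n = 0.75 × 0.6 × 490 × (0.707 × 12) = 1871 N/mm → NOT adequate.

f_max ≈ 2250 N/mm; NOT adequate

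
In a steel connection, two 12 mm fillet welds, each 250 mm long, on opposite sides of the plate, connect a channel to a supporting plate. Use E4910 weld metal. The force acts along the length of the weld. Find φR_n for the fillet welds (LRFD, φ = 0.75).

E49XX → F_EXX = 490 MPa.
Effective throat t_e = 0.707 × 12 = 8.484 mm.
Total length L = 500 mm; A_we = 8.484 × 500 = 4242 mm².
F_nw = 0.6 F_EXX = 0.6 × 490 = 294 MPa.
φR_n = 0.75 × 294 × 4242 × 10⁻³ = 935.4 kN.

φR_n ≈ 935 kN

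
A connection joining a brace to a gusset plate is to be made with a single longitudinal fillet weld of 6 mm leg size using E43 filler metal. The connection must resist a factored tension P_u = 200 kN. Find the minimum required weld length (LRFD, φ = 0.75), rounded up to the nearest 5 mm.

L = 245 mm

E43XX → F_EXX = 430 MPa.
Throat t_e = 0.707 × 6 = 4.242 mm.
φr_n = 0.75 × 0.6 × 430 × 4.242 × 10⁻³ = 0.8208 kN/mm.
L_req = P_u / φr_n = 200 / 0.8208 = 243.7 mm total.
Round up → use L = 245 mm.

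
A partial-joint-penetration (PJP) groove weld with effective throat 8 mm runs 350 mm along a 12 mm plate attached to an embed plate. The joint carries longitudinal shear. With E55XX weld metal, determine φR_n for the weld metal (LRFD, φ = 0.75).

E55XX → F_EXX = 550 MPa.
Effective throat (given) t_e = 8 mm.
A_we = 8 × 350 = 2800 mm².
F_nw = 0.6 F_EXX = 330 MPa.
φR_n = 0.75 × 330 × 2800 × 10⁻³ = 693 kN.

φR_n ≈ 693 kN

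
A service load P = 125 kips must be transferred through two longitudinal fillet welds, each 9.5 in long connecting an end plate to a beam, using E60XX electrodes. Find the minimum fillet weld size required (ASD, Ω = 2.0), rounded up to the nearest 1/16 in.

E60XX → F_EXX = 60 ksi.
Total weld length L = 19 in.
Required throat t_e = P × Ω / (0.6 F_EXX × L) = 125 × 2.0 / (0.6 × 60 × 19) = 0.3655 in.
Required leg w = t_e / 0.707 = 0.517 in → use 9/16 in.

w = 9/16 in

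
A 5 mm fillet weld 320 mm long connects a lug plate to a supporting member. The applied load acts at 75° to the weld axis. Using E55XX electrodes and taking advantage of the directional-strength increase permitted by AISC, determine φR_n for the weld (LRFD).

E55XX → F_EXX = 550 MPa.
t_e = 0.707 × 5 = 3.535 mm; A_we = 3.535 × 320 = 1131 mm².
Directional factor: 1.0 + 0.5 sin^1.5(75°) = 1.475.
F_nw = 0.6 × 550 × 1.475 = 486.6 MPa.
φR_n = 0.75 × 486.6 × 1131 × 10⁻³ = 412.9 kN.

φR_n ≈ 413 kN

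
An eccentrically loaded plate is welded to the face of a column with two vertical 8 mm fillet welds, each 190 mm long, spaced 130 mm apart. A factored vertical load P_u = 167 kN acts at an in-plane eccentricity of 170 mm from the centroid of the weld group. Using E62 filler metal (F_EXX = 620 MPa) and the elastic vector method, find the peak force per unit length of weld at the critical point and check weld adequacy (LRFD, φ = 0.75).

Total weld length L_w = 380 mm. Treat welds as unit-width lines.
Polar moment about centroid: J = 2[d³/12 + d(b/2)²] = 2[190³/12 + 190×65²] = 2749000 mm³.
Direct shear f_v = P/L_w = 167×10³ / 380 = 439.5 N/mm (vertical).
Torsion M = P·e = 167×10³ × 170 = 28390000 N·mm.
Critical point at (x, y) = (65, 95) from centroid. f_tx = M·y/J = 981.2 N/mm; f_ty = M·x/J = 671.4 N/mm.
Resultant f_max = √[f_tx² + (f_v + f_ty)²] = √[981.2² + (439.5 + 671.4)²] = 1482 N/mm.
Capacity per unit length: φr_n = 0.75 × 0.6 × 620 × (0.707 × 8) = 1578 N/mm.
1482 ≤ 1578 → adequate.

f_max ≈ 1480 N/mm; adequate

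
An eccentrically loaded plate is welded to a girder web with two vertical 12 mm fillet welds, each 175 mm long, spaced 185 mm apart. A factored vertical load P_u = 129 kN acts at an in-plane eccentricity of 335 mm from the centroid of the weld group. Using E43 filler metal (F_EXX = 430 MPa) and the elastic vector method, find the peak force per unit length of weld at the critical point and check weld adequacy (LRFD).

Total weld length L_w = 350 mm. Treat welds as unit-width lines.
Polar moment about centroid: J = 2[d³/12 + d(b/2)²] = 2[175³/12 + 175×92.5²] = 3888000 mm³.
Direct shear f_v = P/L_w = 129×10³ / 350 = 368.6 N/mm (vertical).
Torsion M = P·e = 129×10³ × 335 = 43215000 N·mm.
Critical point at (x, y) = (92.5, 87.5) from centroid. f_tx = M·y/J = 972.6 N/mm; f_ty = M·x/J = 1028 N/mm.
Resultant f_max = √[f_tx² + (f_v + f_ty)²] = √[972.6² + (368.6 + 1028)²] = 1702 N/mm.
Capacity per unit length: φr_n = 0.75 × 0.6 × 430 × (0.707 × 12) = 1642 N/mm.
1702 > 1642 → NOT adequate.

f_max ≈ 1700 N/mm; NOT adequate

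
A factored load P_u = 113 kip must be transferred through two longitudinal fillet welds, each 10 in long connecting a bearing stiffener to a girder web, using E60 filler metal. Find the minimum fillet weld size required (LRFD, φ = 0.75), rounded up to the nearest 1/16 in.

w = 5/16 in

E60XX → F_EXX = 60 ksi.
Total weld length L = 20 in.
Required throat t_e = P_u / (φ × 0.6 F_EXX × L) = 113 / (0.75 × 0.6 × 60 × 20) = 0.2093 in.
Required leg w = t_e / 0.707 = 0.296 in → use 5/16 in.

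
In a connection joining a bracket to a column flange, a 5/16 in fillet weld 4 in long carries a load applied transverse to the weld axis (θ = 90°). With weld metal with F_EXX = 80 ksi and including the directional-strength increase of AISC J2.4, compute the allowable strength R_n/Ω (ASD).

t_e = 0.707 × 0.3125 = 0.2209 in; A_we = 0.2209 × 4 = 0.8837 in².
Directional factor: 1.0 + 0.5 sin^1.5(90°) = 1.5.
F_nw = 0.6 × 80 × 1.5 = 72 ksi.
R_n/Ω = (72 × 0.8837) / 2.0 = 31.81 kip.

R_n/Ω ≈ 31.8 kip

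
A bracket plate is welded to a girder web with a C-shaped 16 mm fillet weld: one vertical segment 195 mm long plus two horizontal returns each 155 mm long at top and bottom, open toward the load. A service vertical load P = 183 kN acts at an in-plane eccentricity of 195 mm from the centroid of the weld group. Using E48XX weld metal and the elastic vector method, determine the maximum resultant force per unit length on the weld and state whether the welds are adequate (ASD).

E48XX → F_EXX = 480 MPa.
Total weld length L_w = 505 mm. Treat welds as unit-width lines.
Centroid: x̄ = 2×155×77.5 / 505 = 47.57 mm from the vertical weld.
Polar moment about centroid: J = I_x + I_y = [195³/12 + 2×155×97.5²] + [195×47.57² + 2(155³/12 + 155×29.93²)] = 4904000 mm³.
Direct shear f_v = P/L_w = 183×10³ / 505 = 362.4 N/mm (vertical).
Torsion M = P·e = 183×10³ × 195 = 35685000 N·mm.
Critical point at (x, y) = (107.4, 97.5) from centroid. f_tx = M·y/J = 709.4 N/mm; f_ty = M·x/J = 781.6 N/mm.
Resultant f_max = √[f_tx² + (f_v + f_ty)²] = √[709.4² + (362.4 + 781.6)²] = 1346 N/mm.
Capacity per unit length: r_n/Ω = (1/2.0) × 0.6 × 480 × (0.707 × 16) = 1629 N/mm.
1346 ≤ 1629 → adequate.

f_max ≈ 1350 N/mm; adequate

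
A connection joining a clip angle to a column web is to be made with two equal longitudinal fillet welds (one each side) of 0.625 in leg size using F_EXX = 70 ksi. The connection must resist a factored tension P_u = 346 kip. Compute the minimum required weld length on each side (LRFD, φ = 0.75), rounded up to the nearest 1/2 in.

L = 12.5 in on each side

Throat t_e = 0.707 × 0.625 = 0.4419 in.
φr_n = 0.75 × 0.6 × 70 × 0.4419 = 13.92 kip/in.
L_req = P_u / φr_n = 346 / 13.92 = 24.86 in total.
Per side: 24.86 / 2 = 12.43 in.
Round up → use L = 12.5 in on each side.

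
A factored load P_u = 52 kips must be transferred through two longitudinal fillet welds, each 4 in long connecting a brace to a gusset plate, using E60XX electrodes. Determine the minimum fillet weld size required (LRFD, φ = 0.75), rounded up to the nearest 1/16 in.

w = 3/8 in

E60XX → F_EXX = 60 ksi.
Total weld length L = 8 in.
Required throat t_e = P_u / (φ × 0.6 F_EXX × L) = 52 / (0.75 × 0.6 × 60 × 8) = 0.2407 in.
Required leg w = t_e / 0.707 = 0.3405 in → use 3/8 in.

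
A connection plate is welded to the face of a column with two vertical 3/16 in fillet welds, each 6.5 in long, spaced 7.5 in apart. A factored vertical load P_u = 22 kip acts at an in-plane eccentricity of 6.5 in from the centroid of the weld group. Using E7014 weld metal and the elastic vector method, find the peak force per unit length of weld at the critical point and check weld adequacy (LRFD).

f_max ≈ 4.52 kip/in; NOT adequate

E70XX → F_EXX = 70 ksi.
Total weld length L_w = 13 in. Treat welds as unit-width lines.
Polar moment about centroid: J = 2[d³/12 + d(b/2)²] = 2[6.5³/12 + 6.5×3.75²] = 228.6 in³.
Direct shear f_v = P/L_w = 22 / 13 = 1.692 kip/in (vertical).
Torsion M = P·e = 22 × 6.5 = 143 kip·in.
Critical point at (x, y) = (3.75, 3.25) from centroid. f_tx = M·y/J = 2.033 kip/in; f_ty = M·x/J = 2.346 kip/in.
Resultant f_max = √[f_tx² + (f_v + f_ty)²] = √[2.033² + (1.692 + 2.346)²] = 4.521 kip/in.
Capacity per unit length: φr_n = 0.75 × 0.6 × 70 × (0.707 × 0.1875) = 4.176 kip/in.
4.521 > 4.176 → NOT adequate.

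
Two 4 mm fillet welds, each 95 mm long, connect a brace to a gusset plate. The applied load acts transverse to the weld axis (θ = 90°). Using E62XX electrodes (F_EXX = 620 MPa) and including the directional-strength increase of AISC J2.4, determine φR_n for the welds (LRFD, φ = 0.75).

φR_n ≈ 225 kN

t_e = 0.707 × 4 = 2.828 mm; A_we = 2.828 × 190 = 537.3 mm².
Directional factor: 1.0 + 0.5 sin^1.5(90°) = 1.5.
F_nw = 0.6 × 620 × 1.5 = 558 MPa.
φR_n = 0.75 × 558 × 537.3 × 10⁻³ = 224.9 kN.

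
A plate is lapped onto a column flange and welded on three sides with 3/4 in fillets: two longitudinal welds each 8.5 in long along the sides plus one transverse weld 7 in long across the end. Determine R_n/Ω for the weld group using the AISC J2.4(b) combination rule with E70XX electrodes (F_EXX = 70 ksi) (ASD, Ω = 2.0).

t_e = 0.707 × 0.75 = 0.5302 in.
R_nwl = 0.6 × 70 × 0.5302 × 17 = 378.6 kip (longitudinal, 2 welds).
R_nwt = 0.6 × 70 × 0.5302 × 7 = 155.9 kip (transverse, base value).
(i) R_nwl + R_nwt = 534.5 kip; (ii) 0.85 R_nwl + 1.5 R_nwt = 555.6 kip.
R_n = max = 555.6 kip [governs: (ii)]; R_n/Ω = 277.8 kip.

R_n/Ω ≈ 278 kip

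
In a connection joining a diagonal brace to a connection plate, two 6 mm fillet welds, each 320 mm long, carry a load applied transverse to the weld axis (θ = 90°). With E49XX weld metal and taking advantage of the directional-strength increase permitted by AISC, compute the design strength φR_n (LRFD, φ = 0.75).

φR_n ≈ 898 kN

E49XX → F_EXX = 490 MPa.
t_e = 0.707 × 6 = 4.242 mm; A_we = 4.242 × 640 = 2715 mm².
Directional factor: 1.0 + 0.5 sin^1.5(90°) = 1.5.
F_nw = 0.6 × 490 × 1.5 = 441 MPa.
φR_n = 0.75 × 441 × 2715 × 10⁻³ = 897.9 kN.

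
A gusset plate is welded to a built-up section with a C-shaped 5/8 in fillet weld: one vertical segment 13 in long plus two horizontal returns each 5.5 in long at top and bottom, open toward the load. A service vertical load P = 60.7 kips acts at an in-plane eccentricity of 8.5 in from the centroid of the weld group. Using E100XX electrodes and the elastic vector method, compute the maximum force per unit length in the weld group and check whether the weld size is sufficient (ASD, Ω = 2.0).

E100XX → F_EXX = 100 ksi.
Total weld length L_w = 24 in. Treat welds as unit-width lines.
Centroid: x̄ = 2×5.5×2.75 / 24 = 1.26 in from the vertical weld.
Polar moment about centroid: J = I_x + I_y = [13³/12 + 2×5.5×6.5²] + [13×1.26² + 2(5.5³/12 + 5.5×1.49²)] = 720.6 in³.
Direct shear f_v = P/L_w = 60.7 / 24 = 2.529 kip/in (vertical).
Torsion M = P·e = 60.7 × 8.5 = 515.95 kip·in.
Critical point at (x, y) = (4.24, 6.5) from centroid. f_tx = M·y/J = 4.654 kip/in; f_ty = M·x/J = 3.035 kip/in.
Resultant f_max = √[f_tx² + (f_v + f_ty)²] = √[4.654² + (2.529 + 3.035)²] = 7.254 kip/in.
Capacity per unit length: r_n/Ω = (1/2.0) × 0.6 × 100 × (0.707 × 0.625) = 13.26 kip/in.
7.254 ≤ 13.26 → adequate.

f_max ≈ 7.25 kip/in; adequate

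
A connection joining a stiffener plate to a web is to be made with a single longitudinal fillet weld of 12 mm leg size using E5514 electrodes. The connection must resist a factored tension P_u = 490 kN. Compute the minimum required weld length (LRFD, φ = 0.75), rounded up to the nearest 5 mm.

E55XX → F_EXX = 550 MPa.
Throat t_e = 0.707 × 12 = 8.484 mm.
φr_n = 0.75 × 0.6 × 550 × 8.484 × 10⁻³ = 2.1 kN/mm.
L_req = P_u / φr_n = 490 / 2.1 = 233.4 mm total.
Round up → use L = 235 mm.

L = 235 mm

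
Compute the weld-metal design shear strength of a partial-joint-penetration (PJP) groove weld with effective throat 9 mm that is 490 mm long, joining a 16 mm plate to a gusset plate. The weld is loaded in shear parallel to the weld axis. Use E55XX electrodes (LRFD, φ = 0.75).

φR_n ≈ 1090 kN

E55XX → F_EXX = 550 MPa.
Effective throat (given) t_e = 9 mm.
A_we = 9 × 490 = 4410 mm².
F_nw = 0.6 F_EXX = 330 MPa.
φR_n = 0.75 × 330 × 4410 × 10⁻³ = 1091 kN.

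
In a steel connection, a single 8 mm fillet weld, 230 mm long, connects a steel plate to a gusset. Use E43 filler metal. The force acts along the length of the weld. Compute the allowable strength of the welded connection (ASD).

R_n/Ω ≈ 168 kN

E43XX → F_EXX = 430 MPa.
Effective throat t_e = 0.707 × 8 = 5.656 mm.
Total length L = 230 mm; A_we = 5.656 × 230 = 1301 mm².
F_nw = 0.6 F_EXX = 0.6 × 430 = 258 MPa.
R_n = 258 × 1301 × 10⁻³ = 335.6 kN; R_n/Ω = 335.6/2.0 = 167.8 kN.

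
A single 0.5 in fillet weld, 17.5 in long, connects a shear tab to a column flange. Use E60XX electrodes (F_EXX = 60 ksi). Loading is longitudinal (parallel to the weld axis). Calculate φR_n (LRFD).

φR_n ≈ 167 kip

Effective throat t_e = 0.707 × 0.5 = 0.3535 in.
Total length L = 17.5 in; A_we = 0.3535 × 17.5 = 6.186 in².
F_nw = 0.6 F_EXX = 0.6 × 60 = 36 ksi.
φR_n = 0.75 × 36 × 6.186 = 167 kip.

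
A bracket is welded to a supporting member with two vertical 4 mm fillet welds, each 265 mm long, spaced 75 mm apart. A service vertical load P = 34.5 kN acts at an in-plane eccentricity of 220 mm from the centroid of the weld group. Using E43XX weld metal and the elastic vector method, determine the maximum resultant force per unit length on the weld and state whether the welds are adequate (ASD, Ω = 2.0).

f_max ≈ 296 N/mm; adequate

E43XX → F_EXX = 430 MPa.
Total weld length L_w = 530 mm. Treat welds as unit-width lines.
Polar moment about centroid: J = 2[d³/12 + d(b/2)²] = 2[265³/12 + 265×37.5²] = 3847000 mm³.
Direct shear f_v = P/L_w = 34.5×10³ / 530 = 65.09 N/mm (vertical).
Torsion M = P·e = 34.5×10³ × 220 = 7590000 N·mm.
Critical point at (x, y) = (37.5, 132.5) from centroid. f_tx = M·y/J = 261.4 N/mm; f_ty = M·x/J = 73.99 N/mm.
Resultant f_max = √[f_tx² + (f_v + f_ty)²] = √[261.4² + (65.09 + 73.99)²] = 296.1 N/mm.
Capacity per unit length: r_n/Ω = (1/2.0) × 0.6 × 430 × (0.707 × 4) = 364.8 N/mm.
296.1 ≤ 364.8 → adequate.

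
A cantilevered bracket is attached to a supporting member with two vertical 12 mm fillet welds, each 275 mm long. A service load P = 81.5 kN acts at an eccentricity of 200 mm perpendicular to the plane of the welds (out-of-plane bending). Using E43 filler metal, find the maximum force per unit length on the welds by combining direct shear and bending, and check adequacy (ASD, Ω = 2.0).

f_max ≈ 663 N/mm; adequate

E43XX → F_EXX = 430 MPa.
L_w = 2 × 275 = 550 mm; section modulus (unit throat) S = 2 × L²/6 = 25210 mm².
Direct shear f_v = P/L_w = 81.5×10³/550 = 148.2 N/mm.
Moment M = P × e = 81.5×10³ × 200 = 16300000 N·mm; bending f_b = M/S = 646.6 N/mm.
f_max = √(f_v² + f_b²) = √(148.2² + 646.6²) = 663.4 N/mm.
r_n/Ω = (1/2.0) × 0.6 × 430 × (0.707 × 12) = 1094 N/mm → adequate.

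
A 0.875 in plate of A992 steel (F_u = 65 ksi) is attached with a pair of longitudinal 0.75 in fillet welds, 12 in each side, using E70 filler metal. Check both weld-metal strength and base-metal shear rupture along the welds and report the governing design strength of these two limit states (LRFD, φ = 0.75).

E70XX → F_EXX = 70 ksi.
t_e = 0.707 × 0.75 = 0.5302 in; L = 24 in.
Weld metal: φR_n = 0.75 × 0.6 × 70 × 0.5302 × 24 = 400.9 kips.
Base metal (shear rupture): φR_n = 0.75 × 0.6 × 65 × 0.875 × 24 = 614.2 kips.
Governing: weld metal.

φR_n ≈ 401 kips (weld metal governs)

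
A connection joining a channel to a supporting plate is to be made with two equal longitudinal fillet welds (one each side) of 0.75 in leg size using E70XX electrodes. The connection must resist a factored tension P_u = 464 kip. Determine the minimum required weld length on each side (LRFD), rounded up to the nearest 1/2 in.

E70XX → F_EXX = 70 ksi.
Throat t_e = 0.707 × 0.75 = 0.5302 in.
φr_n = 0.75 × 0.6 × 70 × 0.5302 = 16.7 kip/in.
L_req = P_u / φr_n = 464 / 16.7 = 27.78 in total.
Per side: 27.78 / 2 = 13.89 in.
Round up → use L = 14 in on each side.

L = 14 in on each side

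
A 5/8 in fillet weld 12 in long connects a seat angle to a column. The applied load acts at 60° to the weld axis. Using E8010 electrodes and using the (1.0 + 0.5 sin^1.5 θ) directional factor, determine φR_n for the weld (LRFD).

E80XX → F_EXX = 80 ksi.
t_e = 0.707 × 0.625 = 0.4419 in; A_we = 0.4419 × 12 = 5.302 in².
Directional factor: 1.0 + 0.5 sin^1.5(60°) = 1.403.
F_nw = 0.6 × 80 × 1.403 = 67.34 ksi.
φR_n = 0.75 × 67.34 × 5.302 = 267.8 kips.

φR_n ≈ 268 kips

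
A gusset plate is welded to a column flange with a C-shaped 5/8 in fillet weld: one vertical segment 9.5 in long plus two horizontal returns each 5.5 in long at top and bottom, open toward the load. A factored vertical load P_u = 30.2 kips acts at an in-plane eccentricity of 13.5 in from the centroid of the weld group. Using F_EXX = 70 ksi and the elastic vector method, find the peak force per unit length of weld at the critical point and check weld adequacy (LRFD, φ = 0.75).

f_max ≈ 7.61 kip/in; adequate

Total weld length L_w = 20.5 in. Treat welds as unit-width lines.
Centroid: x̄ = 2×5.5×2.75 / 20.5 = 1.476 in from the vertical weld.
Polar moment about centroid: J = I_x + I_y = [9.5³/12 + 2×5.5×4.75²] + [9.5×1.476² + 2(5.5³/12 + 5.5×1.274²)] = 385.9 in³.
Direct shear f_v = P/L_w = 30.2 / 20.5 = 1.473 kip/in (vertical).
Torsion M = P·e = 30.2 × 13.5 = 407.7 kip·in.
Critical point at (x, y) = (4.024, 4.75) from centroid. f_tx = M·y/J = 5.018 kip/in; f_ty = M·x/J = 4.252 kip/in.
Resultant f_max = √[f_tx² + (f_v + f_ty)²] = √[5.018² + (1.473 + 4.252)²] = 7.613 kip/in.
Capacity per unit length: φr_n = 0.75 × 0.6 × 70 × (0.707 × 0.625) = 13.92 kip/in.
7.613 ≤ 13.92 → adequate.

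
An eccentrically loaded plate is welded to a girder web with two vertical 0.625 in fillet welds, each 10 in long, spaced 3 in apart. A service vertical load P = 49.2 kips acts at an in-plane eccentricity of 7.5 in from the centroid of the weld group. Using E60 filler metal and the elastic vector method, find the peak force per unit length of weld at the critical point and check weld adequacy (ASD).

f_max ≈ 10.1 kip/in; NOT adequate

E60XX → F_EXX = 60 ksi.
Total weld length L_w = 20 in. Treat welds as unit-width lines.
Polar moment about centroid: J = 2[d³/12 + d(b/2)²] = 2[10³/12 + 10×1.5²] = 211.7 in³.
Direct shear f_v = P/L_w = 49.2 / 20 = 2.46 kip/in (vertical).
Torsion M = P·e = 49.2 × 7.5 = 369 kip·in.
Critical point at (x, y) = (1.5, 5) from centroid. f_tx = M·y/J = 8.717 kip/in; f_ty = M·x/J = 2.615 kip/in.
Resultant f_max = √[f_tx² + (f_v + f_ty)²] = √[8.717² + (2.46 + 2.615)²] = 10.09 kip/in.
Capacity per unit length: r_n/Ω = (1/2.0) × 0.6 × 60 × (0.707 × 0.625) = 7.954 kip/in.
10.09 > 7.954 → NOT adequate.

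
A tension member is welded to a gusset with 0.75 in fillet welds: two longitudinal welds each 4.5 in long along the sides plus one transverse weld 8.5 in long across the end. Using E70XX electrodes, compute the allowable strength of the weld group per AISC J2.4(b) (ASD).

E70XX → F_EXX = 70 ksi.
t_e = 0.707 × 0.75 = 0.5302 in.
R_nwl = 0.6 × 70 × 0.5302 × 9 = 200.4 kip (longitudinal, 2 welds).
R_nwt = 0.6 × 70 × 0.5302 × 8.5 = 189.3 kip (transverse, base value).
(i) R_nwl + R_nwt = 389.7 kip; (ii) 0.85 R_nwl + 1.5 R_nwt = 454.3 kip.
R_n = max = 454.3 kip [governs: (ii)]; R_n/Ω = 227.2 kip.

R_n/Ω ≈ 227 kip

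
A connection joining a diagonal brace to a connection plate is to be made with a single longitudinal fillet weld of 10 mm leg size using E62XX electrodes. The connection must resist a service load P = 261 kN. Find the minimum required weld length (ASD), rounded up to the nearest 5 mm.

E62XX → F_EXX = 620 MPa.
Throat t_e = 0.707 × 10 = 7.07 mm.
r_n/Ω = (0.6 × 620 × 7.07) / 2.0 = 1315 N/mm = 1.315 kN/mm.
L_req = P / (r_n/Ω) = 261 / 1.315 = 198.5 mm total.
Round up → use L = 200 mm.

L = 200 mm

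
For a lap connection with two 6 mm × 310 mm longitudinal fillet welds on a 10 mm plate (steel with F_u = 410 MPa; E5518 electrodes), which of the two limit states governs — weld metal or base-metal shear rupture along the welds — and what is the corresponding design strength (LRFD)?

E55XX → F_EXX = 550 MPa.
t_e = 0.707 × 6 = 4.242 mm; L = 620 mm.
Weld metal: φR_n = 0.75 × 0.6 × 550 × 4.242 × 620 × 10⁻³ = 650.9 kN.
Base metal (shear rupture): φR_n = 0.75 × 0.6 × 410 × 10 × 620 × 10⁻³ = 1144 kN.
Governing: weld metal.

φR_n ≈ 651 kN (weld metal governs)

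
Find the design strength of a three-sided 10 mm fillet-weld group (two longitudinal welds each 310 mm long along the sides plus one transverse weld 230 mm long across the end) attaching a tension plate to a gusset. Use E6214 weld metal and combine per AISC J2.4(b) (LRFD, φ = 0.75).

φR_n ≈ 1720 kN

E62XX → F_EXX = 620 MPa.
t_e = 0.707 × 10 = 7.07 mm.
R_nwl = 0.6 × 620 × 7.07 × 620 × 10⁻³ = 1631 kN (longitudinal, 2 welds).
R_nwt = 0.6 × 620 × 7.07 × 230 × 10⁻³ = 604.9 kN (transverse, base value).
(i) R_nwl + R_nwt = 2236 kN; (ii) 0.85 R_nwl + 1.5 R_nwt = 2293 kN.
R_n = max = 2293 kN [governs: (ii)]; φR_n = 1720 kN.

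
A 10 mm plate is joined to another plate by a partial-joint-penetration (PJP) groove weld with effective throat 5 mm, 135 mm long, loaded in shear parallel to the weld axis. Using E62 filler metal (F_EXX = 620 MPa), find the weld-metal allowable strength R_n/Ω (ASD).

R_n/Ω ≈ 126 kN

Effective throat (given) t_e = 5 mm.
A_we = 5 × 135 = 675 mm².
F_nw = 0.6 F_EXX = 372 MPa.
R_n/Ω = (372 × 675) / 2.0 × 10⁻³ = 125.5 kN.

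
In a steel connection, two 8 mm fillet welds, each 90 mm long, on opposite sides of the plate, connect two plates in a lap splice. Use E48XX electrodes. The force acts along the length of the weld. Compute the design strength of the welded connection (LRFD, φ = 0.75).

E48XX → F_EXX = 480 MPa.
Effective throat t_e = 0.707 × 8 = 5.656 mm.
Total length L = 180 mm; A_we = 5.656 × 180 = 1018 mm².
F_nw = 0.6 F_EXX = 0.6 × 480 = 288 MPa.
φR_n = 0.75 × 288 × 1018 × 10⁻³ = 219.9 kN.

φR_n ≈ 220 kN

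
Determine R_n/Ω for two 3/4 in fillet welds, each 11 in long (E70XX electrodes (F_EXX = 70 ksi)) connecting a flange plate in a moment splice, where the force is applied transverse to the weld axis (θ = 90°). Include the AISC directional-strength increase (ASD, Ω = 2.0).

R_n/Ω ≈ 367 kip

t_e = 0.707 × 0.75 = 0.5302 in; A_we = 0.5302 × 22 = 11.67 in².
Directional factor: 1.0 + 0.5 sin^1.5(90°) = 1.5.
F_nw = 0.6 × 70 × 1.5 = 63 ksi.
R_n/Ω = (63 × 11.67) / 2.0 = 367.5 kip.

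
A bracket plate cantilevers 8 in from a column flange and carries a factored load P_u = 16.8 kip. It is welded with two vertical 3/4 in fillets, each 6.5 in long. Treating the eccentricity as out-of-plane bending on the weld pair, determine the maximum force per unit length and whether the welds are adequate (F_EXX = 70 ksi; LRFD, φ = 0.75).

L_w = 2 × 6.5 = 13 in; section modulus (unit throat) S = 2 × L²/6 = 14.08 in².
Direct shear f_v = P/L_w = 16.8/13 = 1.292 kip/in.
Moment M = P × e = 16.8 × 8 = 134.4 kip·in; bending f_b = M/S = 9.543 kip/in.
f_max = √(f_v² + f_b²) = √(1.292² + 9.543²) = 9.63 kip/in.
φr_n = 0.75 × 0.6 × 70 × (0.707 × 0.75) = 16.7 kip/in → adequate.

f_max ≈ 9.63 kip/in; adequate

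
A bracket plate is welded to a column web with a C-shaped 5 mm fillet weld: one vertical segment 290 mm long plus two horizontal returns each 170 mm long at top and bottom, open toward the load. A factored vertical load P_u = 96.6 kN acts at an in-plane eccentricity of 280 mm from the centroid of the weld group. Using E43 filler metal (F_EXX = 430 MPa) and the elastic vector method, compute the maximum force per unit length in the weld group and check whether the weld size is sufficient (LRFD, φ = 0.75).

f_max ≈ 575 N/mm; adequate

Total weld length L_w = 630 mm. Treat welds as unit-width lines.
Centroid: x̄ = 2×170×85 / 630 = 45.87 mm from the vertical weld.
Polar moment about centroid: J = I_x + I_y = [290³/12 + 2×170×145²] + [290×45.87² + 2(170³/12 + 170×39.13²)] = 11130000 mm³.
Direct shear f_v = P/L_w = 96.6×10³ / 630 = 153.3 N/mm (vertical).
Torsion M = P·e = 96.6×10³ × 280 = 27048000 N·mm.
Critical point at (x, y) = (124.1, 145) from centroid. f_tx = M·y/J = 352.4 N/mm; f_ty = M·x/J = 301.6 N/mm.
Resultant f_max = √[f_tx² + (f_v + f_ty)²] = √[352.4² + (153.3 + 301.6)²] = 575.5 N/mm.
Capacity per unit length: φr_n = 0.75 × 0.6 × 430 × (0.707 × 5) = 684 N/mm.
575.5 ≤ 684 → adequate.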